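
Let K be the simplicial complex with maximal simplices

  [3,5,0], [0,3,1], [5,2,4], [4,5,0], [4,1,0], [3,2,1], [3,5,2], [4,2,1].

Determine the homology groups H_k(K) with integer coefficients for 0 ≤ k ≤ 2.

H_0 ≅ Z,  H_1 = 0,  H_2 ≅ Z.

Order the vertices as 0 < 1 < 2 < 3 < 4 < 5. Listing each simplex with vertices in this order, K has dimension 2 with simplices:

  0-simplices (6): [0], [1], [2], [3], [4], [5]
  1-simplices (12): [0,1], [0,3], [0,4], [0,5], [1,2], [1,3], [1,4], [2,3], [2,4], [2,5], [3,5], [4,5]
  2-simplices (8): [0,1,3], [0,1,4], [0,3,5], [0,4,5], [1,2,3], [1,2,4], [2,3,5], [2,4,5]

giving chain groups C_0 ≅ Z^6, C_1 ≅ Z^12, C_2 ≅ Z^8.

∂_1: C_1 → C_0 sends each edge [p,q] (with p < q) to q − p.
As a 6×12 matrix over Z this has rank 5, with invariant factors (1,1,1,1,1).

∂_2: C_2 → C_1 sends each 2-simplex [p,q,r] to [q,r] − [p,r] + [p,q]. For instance
  ∂[1,2,4] = [2,4] − [1,4] + [1,2],
  ∂[0,1,4] = [1,4] − [0,4] + [0,1].
The resulting 12×8 matrix has rank 7, and its Smith normal form has invariant factors (1,1,1,1,1,1,1).

Reading off H_k = ker ∂_k / im ∂_{k+1}:

  H_0: rank C_0 − rank ∂_1 = 6 − 5 = 1, and the invariant factors of ∂_1 are all 1, so H_0 = Z.
  H_1: rank ker ∂_1 − rank ∂_2 = (12 − 5) − 7 = 0, and the invariant factors of ∂_2 are all 1, so H_1 = 0.
  H_2: rank ker ∂_2 − rank ∂_3 = (8 − 7) − 0 = 1, and there is no ∂_3, so H_2 = Z.

(K is a triangulation of the 2-sphere S^2.)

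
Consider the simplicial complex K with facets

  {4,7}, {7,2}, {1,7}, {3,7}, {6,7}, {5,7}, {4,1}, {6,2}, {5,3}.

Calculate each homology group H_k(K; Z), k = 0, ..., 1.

Fix the vertex order 1 < 2 < 3 < 4 < 5 < 6 < 7 and write every simplex with vertices in increasing order. Then dim K = 1 and the simplices of K are:

  0-simplices (7): [1], [2], [3], [4], [5], [6], [7]
  1-simplices (9): [1,4], [1,7], [2,6], [2,7], [3,5], [3,7], [4,7], [5,7], [6,7]

giving chain groups C_0 ≅ Z^7, C_1 ≅ Z^9.

Boundary ∂_1: C_1 → C_0 is given by ∂[p,q] = [q] − [p].
This gives a 7×9 integer matrix of rank 6; reducing to Smith normal form yields diagonal entries (1,1,1,1,1,1).

Computing H_k = (kernel of ∂_k) / (image of ∂_{k+1}):

  H_0: rank C_0 − rank ∂_1 = 7 − 6 = 1, and the invariant factors of ∂_1 are all 1, so H_0 = Z.
  H_1: rank ker ∂_1 − rank ∂_2 = (9 − 6) − 0 = 3, and there is no ∂_2, so H_1 = Z^3.

H_0 = Z,  H_1 = Z^3.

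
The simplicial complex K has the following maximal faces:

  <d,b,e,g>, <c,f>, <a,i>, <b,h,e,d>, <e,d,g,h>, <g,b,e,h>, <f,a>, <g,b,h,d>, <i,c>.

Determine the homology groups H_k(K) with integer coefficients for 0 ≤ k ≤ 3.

H_0 = Z^2,  H_1 = Z,  H_2 = 0,  H_3 = Z.

Take the total order a < b < c < d < e < f < g < h < i on the vertex set. Then K (dimension 3) consists of the simplices:

  0-simplices (9): a, b, c, d, e, f, g, h, i
  1-simplices (14): af, ai, bd, be, bg, bh, cf, ci, de, dg, dh, eg, eh, gh
  2-simplices (10): bde, bdg, bdh, beg, beh, bgh, deg, deh, dgh, egh
  3-simplices (5): bdeg, bdeh, bdgh, begh, degh

so the chain groups are C_0 ≅ Z^9, C_1 ≅ Z^14, C_2 ≅ Z^10, C_3 ≅ Z^5.

Boundary ∂_1: C_1 → C_0 sends each edge [p,q] (with p < q) to q − p.
The resulting 9×14 matrix has rank 7, and its Smith normal form has invariant factors (1,1,1,1,1,1,1).

The boundary map ∂_2: C_2 → C_1 maps a triangle to the signed sum of its edges. For instance
  ∂bgh = gh − bh + bg,
  ∂egh = gh − eh + eg.
The 14×10 boundary matrix has rank 6 and Smith normal form diag(1,1,1,1,1,1).

The boundary map ∂_3: C_3 → C_2 sends each 3-simplex σ to the alternating sum Σ_i (−1)^i (σ with its i-th vertex removed). For instance
  ∂bdgh = dgh − bgh + bdh − bdg,
  ∂degh = egh − dgh + deh − deg.
This gives a 10×5 integer matrix of rank 4; reducing to Smith normal form yields diagonal entries (1,1,1,1).

Computing H_k = (kernel of ∂_k) / (image of ∂_{k+1}):

  H_0: rank C_0 − rank ∂_1 = 9 − 7 = 2, and the invariant factors of ∂_1 are all 1, so H_0 = Z^2.
  H_1: rank ker ∂_1 − rank ∂_2 = (14 − 7) − 6 = 1, and the invariant factors of ∂_2 are all 1, so H_1 = Z.
  H_2: rank ker ∂_2 − rank ∂_3 = (10 − 6) − 4 = 0, and the invariant factors of ∂_3 are all 1, so H_2 = 0.
  H_3: rank ker ∂_3 − rank ∂_4 = (5 − 4) − 0 = 1, and there is no ∂_4, so H_3 = Z.

(K is a triangulation of the disjoint union of the circle S^1 and the 3-sphere S^3.)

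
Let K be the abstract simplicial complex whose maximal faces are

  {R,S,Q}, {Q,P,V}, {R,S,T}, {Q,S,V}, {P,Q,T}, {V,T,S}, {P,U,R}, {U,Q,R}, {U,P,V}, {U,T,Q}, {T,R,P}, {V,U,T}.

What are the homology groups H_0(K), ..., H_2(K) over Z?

Fix the vertex order P < Q < R < S < T < U < V and write every simplex with vertices in increasing order. Then dim K = 2 and the simplices of K are:

  0-simplices (7): P, Q, R, S, T, U, V
  1-simplices (18): PQ, PR, PT, PU, PV, QR, QS, QT, QU, QV, RS, RT, RU, ST, SV, TU, TV, UV
  2-simplices (12): PQT, PQV, PRT, PRU, PUV, QRS, QRU, QSV, QTU, RST, STV, TUV

so the chain groups are C_0 ≅ Z^7, C_1 ≅ Z^18, C_2 ≅ Z^12.

The boundary map ∂_1: C_1 → C_0 sends each edge [p,q] (with p < q) to q − p. For instance
  ∂QR = R − Q.
The 7×18 boundary matrix has rank 6 and Smith normal form diag(1,1,1,1,1,1).

The boundary map ∂_2: C_2 → C_1 maps a triangle to the signed sum of its edges. For instance
  ∂RST = ST − RT + RS,
  ∂PQV = QV − PV + PQ.
The 18×12 boundary matrix has rank 12 and Smith normal form diag(1,1,1,1,1,1,1,1,1,1,1,2).

Computing H_k = (kernel of ∂_k) / (image of ∂_{k+1}):

  H_0: rank C_0 − rank ∂_1 = 7 − 6 = 1, and the invariant factors of ∂_1 are all 1, so H_0 = Z.
  H_1: rank ker ∂_1 − rank ∂_2 = (18 − 6) − 12 = 0, and ∂_2 has invariant factor 2 > 1, so H_1 = Z/2Z.
  H_2: rank ker ∂_2 − rank ∂_3 = (12 − 12) − 0 = 0, and there is no ∂_3, so H_2 = 0.

H_0 = Z,  H_1 = Z/2Z,  H_2 = 0.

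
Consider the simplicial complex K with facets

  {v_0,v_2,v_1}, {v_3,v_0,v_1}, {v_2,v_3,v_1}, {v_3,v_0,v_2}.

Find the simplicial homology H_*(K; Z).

H_0 = Z,  H_1 = 0,  H_2 = Z.

We work with the vertex ordering v_0 < v_1 < v_2 < v_3. The simplices of K, each written with vertices in increasing order, are:

  0-simplices (4): [v_0], [v_1], [v_2], [v_3]
  1-simplices (6): [v_0,v_1], [v_0,v_2], [v_0,v_3], [v_1,v_2], [v_1,v_3], [v_2,v_3]
  2-simplices (4): [v_0,v_1,v_2], [v_0,v_1,v_3], [v_0,v_2,v_3], [v_1,v_2,v_3]

giving chain groups C_0 ≅ Z^4, C_1 ≅ Z^6, C_2 ≅ Z^4.

The boundary map ∂_1: C_1 → C_0 sends each edge [p,q] (with p < q) to q − p.
This gives a 4×6 integer matrix of rank 3; reducing to Smith normal form yields diagonal entries (1,1,1).

The boundary map ∂_2: C_2 → C_1 acts by ∂[p,q,r] = [q,r] − [p,r] + [p,q]. For instance
  ∂[v_0,v_1,v_2] = [v_1,v_2] − [v_0,v_2] + [v_0,v_1],
  ∂[v_1,v_2,v_3] = [v_2,v_3] − [v_1,v_3] + [v_1,v_2].
The 6×4 boundary matrix has rank 3 and Smith normal form diag(1,1,1).

From H_k ≅ ker(∂_k) / im(∂_{k+1}) we obtain:

  H_0: rank C_0 − rank ∂_1 = 4 − 3 = 1, and the invariant factors of ∂_1 are all 1, so H_0 = Z.
  H_1: rank ker ∂_1 − rank ∂_2 = (6 − 3) − 3 = 0, and the invariant factors of ∂_2 are all 1, so H_1 = 0.
  H_2: rank ker ∂_2 − rank ∂_3 = (4 − 3) − 0 = 1, and there is no ∂_3, so H_2 = Z.

As a check, the Euler characteristic is 4 − 6 + 4 = 2, which agrees with 1 − 0 + 1 = 2.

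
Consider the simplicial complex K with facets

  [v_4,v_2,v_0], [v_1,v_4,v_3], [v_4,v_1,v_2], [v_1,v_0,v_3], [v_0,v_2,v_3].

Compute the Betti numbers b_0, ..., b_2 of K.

b_0 = 1, b_1 = 1, b_2 = 0.

Take the total order v_0 < v_1 < v_2 < v_3 < v_4 on the vertex set. Then K (dimension 2) consists of the simplices:

  0-simplices (5): [v_0], [v_1], [v_2], [v_3], [v_4]
  1-simplices (10): [v_0,v_1], [v_0,v_2], [v_0,v_3], [v_0,v_4], [v_1,v_2], [v_1,v_3], [v_1,v_4], [v_2,v_3], [v_2,v_4], [v_3,v_4]
  2-simplices (5): [v_0,v_1,v_3], [v_0,v_2,v_3], [v_0,v_2,v_4], [v_1,v_2,v_4], [v_1,v_3,v_4]

so the chain groups are C_0 ≅ Z^5, C_1 ≅ Z^10, C_2 ≅ Z^5.

Boundary ∂_1: C_1 → C_0 is given by ∂[p,q] = [q] − [p]. For instance
  ∂[v_0,v_3] = [v_3] − [v_0].
The 5×10 boundary matrix has rank 4 and Smith normal form diag(1,1,1,1).

Boundary ∂_2: C_2 → C_1 acts by ∂[p,q,r] = [q,r] − [p,r] + [p,q]. For instance
  ∂[v_0,v_1,v_3] = [v_1,v_3] − [v_0,v_3] + [v_0,v_1],
  ∂[v_0,v_2,v_4] = [v_2,v_4] − [v_0,v_4] + [v_0,v_2].
This gives a 10×5 integer matrix of rank 5; reducing to Smith normal form yields diagonal entries (1,1,1,1,1).

Now H_k = ker ∂_k / im ∂_{k+1}, so:

  H_0: rank C_0 − rank ∂_1 = 5 − 4 = 1, and the invariant factors of ∂_1 are all 1, so H_0 = Z.
  H_1: rank ker ∂_1 − rank ∂_2 = (10 − 4) − 5 = 1, and the invariant factors of ∂_2 are all 1, so H_1 = Z.
  H_2: rank ker ∂_2 − rank ∂_3 = (5 − 5) − 0 = 0, and there is no ∂_3, so H_2 = 0.

Hence the Betti numbers are b_0 = 1, b_1 = 1, b_2 = 0.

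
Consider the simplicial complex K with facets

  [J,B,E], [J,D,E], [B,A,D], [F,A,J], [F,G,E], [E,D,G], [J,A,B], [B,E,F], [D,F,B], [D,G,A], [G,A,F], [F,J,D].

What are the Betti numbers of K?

b_0 = 1, b_1 = 0, b_2 = 0.

Fix the vertex order A < B < D < E < F < G < J and write every simplex with vertices in increasing order. Then dim K = 2 and the simplices of K are:

  0-simplices (7): A, B, D, E, F, G, J
  1-simplices (18): AB, AD, AF, AG, AJ, BD, BE, BF, BJ, DE, DF, DG, DJ, EF, EG, EJ, FG, FJ
  2-simplices (12): ABD, ABJ, ADG, AFG, AFJ, BDF, BEF, BEJ, DEG, DEJ, DFJ, EFG

so the chain groups are C_0 ≅ Z^7, C_1 ≅ Z^18, C_2 ≅ Z^12.

Boundary ∂_1: C_1 → C_0 is given by ∂[p,q] = [q] − [p]. For instance
  ∂AF = F − A.
This gives a 7×18 integer matrix of rank 6; reducing to Smith normal form yields diagonal entries (1,1,1,1,1,1).

The boundary map ∂_2: C_2 → C_1 sends each 2-simplex [p,q,r] to [q,r] − [p,r] + [p,q]. For instance
  ∂DEG = EG − DG + DE,
  ∂DEJ = EJ − DJ + DE.
The 18×12 boundary matrix has rank 12 and Smith normal form diag(1,1,1,1,1,1,1,1,1,1,1,2).

Reading off H_k = ker ∂_k / im ∂_{k+1}:

  H_0: rank C_0 − rank ∂_1 = 7 − 6 = 1, and the invariant factors of ∂_1 are all 1, so H_0 = Z.
  H_1: rank ker ∂_1 − rank ∂_2 = (18 − 6) − 12 = 0, and ∂_2 has invariant factor 2 > 1, so H_1 = Z/2Z.
  H_2: rank ker ∂_2 − rank ∂_3 = (12 − 12) − 0 = 0, and there is no ∂_3, so H_2 = 0.

As a check, the Euler characteristic is 7 − 18 + 12 = 1, which agrees with 1 − 0 + 0 = 1.

Hence the Betti numbers are b_0 = 1, b_1 = 0, b_2 = 0.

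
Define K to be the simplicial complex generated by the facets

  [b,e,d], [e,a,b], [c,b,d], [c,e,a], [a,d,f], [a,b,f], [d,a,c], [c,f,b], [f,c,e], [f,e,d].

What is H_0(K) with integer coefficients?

We work with the vertex ordering a < b < c < d < e < f. The simplices of K, each written with vertices in increasing order, are:

  0-simplices (6): a, b, c, d, e, f
  1-simplices (15): ab, ac, ad, ae, af, bc, bd, be, bf, cd, ce, cf, de, df, ef
  2-simplices (10): abe, abf, acd, ace, adf, bcd, bcf, bde, cef, def

Hence C_0 ≅ Z^6, C_1 ≅ Z^15, C_2 ≅ Z^10.

Boundary ∂_1: C_1 → C_0 maps an edge to its endpoints' difference, ∂[p,q] = q − p. For instance
  ∂ad = d − a.
The resulting 6×15 matrix has rank 5, and its Smith normal form has invariant factors (1,1,1,1,1).

Boundary ∂_2: C_2 → C_1 maps a triangle to the signed sum of its edges. For instance
  ∂abe = be − ae + ab,
  ∂adf = df − af + ad.
The 15×10 boundary matrix has rank 10 and Smith normal form diag(1,1,1,1,1,1,1,1,1,2).

From H_k ≅ ker(∂_k) / im(∂_{k+1}) we obtain:

  H_0: rank C_0 − rank ∂_1 = 6 − 5 = 1, and the invariant factors of ∂_1 are all 1, so H_0 = Z.

H_0 = Z.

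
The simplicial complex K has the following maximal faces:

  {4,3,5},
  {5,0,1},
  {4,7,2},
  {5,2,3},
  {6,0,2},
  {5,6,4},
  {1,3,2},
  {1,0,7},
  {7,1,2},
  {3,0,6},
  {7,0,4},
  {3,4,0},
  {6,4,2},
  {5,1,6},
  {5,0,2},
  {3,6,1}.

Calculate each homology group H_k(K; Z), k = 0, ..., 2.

H_0 ≅ Z,  H_1 ≅ Z^2,  H_2 ≅ Z.

Order the vertices as 0 < 1 < 2 < 3 < 4 < 5 < 6 < 7. Listing each simplex with vertices in this order, K has dimension 2 with simplices:

  0-simplices (8): [0], [1], [2], [3], [4], [5], [6], [7]
  1-simplices (24): (24 of them)
  2-simplices (16): [0,1,5], [0,1,7], [0,2,5], [0,2,6], [0,3,4], [0,3,6], [0,4,7], [1,2,3], [1,2,7], [1,3,6], [1,5,6], [2,3,5], [2,4,6], [2,4,7], [3,4,5], [4,5,6]

Hence C_0 ≅ Z^8, C_1 ≅ Z^24, C_2 ≅ Z^16.

The boundary map ∂_1: C_1 → C_0 maps an edge to its endpoints' difference, ∂[p,q] = q − p. For instance
  ∂[4,5] = [5] − [4].
As a 8×24 matrix over Z this has rank 7, with invariant factors (1,1,1,1,1,1,1).

The boundary map ∂_2: C_2 → C_1 maps a triangle to the signed sum of its edges. For instance
  ∂[2,4,6] = [4,6] − [2,6] + [2,4],
  ∂[0,1,5] = [1,5] − [0,5] + [0,1].
The 24×16 boundary matrix has rank 15 and Smith normal form diag(1,1,1,1,1,1,1,1,1,1,1,1,1,1,1).

From H_k ≅ ker(∂_k) / im(∂_{k+1}) we obtain:

  H_0: rank C_0 − rank ∂_1 = 8 − 7 = 1, and the invariant factors of ∂_1 are all 1, so H_0 = Z.
  H_1: rank ker ∂_1 − rank ∂_2 = (24 − 7) − 15 = 2, and the invariant factors of ∂_2 are all 1, so H_1 = Z^2.
  H_2: rank ker ∂_2 − rank ∂_3 = (16 − 15) − 0 = 1, and there is no ∂_3, so H_2 = Z.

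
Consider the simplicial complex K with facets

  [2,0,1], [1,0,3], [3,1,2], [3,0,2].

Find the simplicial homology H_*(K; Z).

Fix the vertex order 0 < 1 < 2 < 3 and write every simplex with vertices in increasing order. Then dim K = 2 and the simplices of K are:

  0-simplices (4): [0], [1], [2], [3]
  1-simplices (6): [0,1], [0,2], [0,3], [1,2], [1,3], [2,3]
  2-simplices (4): [0,1,2], [0,1,3], [0,2,3], [1,2,3]

Hence C_0 ≅ Z^4, C_1 ≅ Z^6, C_2 ≅ Z^4.

Boundary ∂_1: C_1 → C_0 is given by ∂[p,q] = [q] − [p].
This gives a 4×6 integer matrix of rank 3; reducing to Smith normal form yields diagonal entries (1,1,1).

Boundary ∂_2: C_2 → C_1 sends each 2-simplex [p,q,r] to [q,r] − [p,r] + [p,q]. For instance
  ∂[0,1,2] = [1,2] − [0,2] + [0,1],
  ∂[1,2,3] = [2,3] − [1,3] + [1,2].
The resulting 6×4 matrix has rank 3, and its Smith normal form has invariant factors (1,1,1).

Now H_k = ker ∂_k / im ∂_{k+1}, so:

  H_0: rank C_0 − rank ∂_1 = 4 − 3 = 1, and the invariant factors of ∂_1 are all 1, so H_0 = Z.
  H_1: rank ker ∂_1 − rank ∂_2 = (6 − 3) − 3 = 0, and the invariant factors of ∂_2 are all 1, so H_1 = 0.
  H_2: rank ker ∂_2 − rank ∂_3 = (4 − 3) − 0 = 1, and there is no ∂_3, so H_2 = Z.

H_0 ≅ Z,  H_1 = 0,  H_2 ≅ Z.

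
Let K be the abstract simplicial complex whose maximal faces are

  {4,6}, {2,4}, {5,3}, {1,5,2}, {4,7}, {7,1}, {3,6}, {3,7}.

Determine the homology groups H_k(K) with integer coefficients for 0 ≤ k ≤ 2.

H_0 ≅ Z,  H_1 ≅ Z^3,  H_2 = 0.

Take the total order 1 < 2 < 3 < 4 < 5 < 6 < 7 on the vertex set. Then K (dimension 2) consists of the simplices:

  0-simplices (7): [1], [2], [3], [4], [5], [6], [7]
  1-simplices (10): [1,2], [1,5], [1,7], [2,4], [2,5], [3,5], [3,6], [3,7], [4,6], [4,7]
  2-simplices (1): [1,2,5]

so the chain groups are C_0 ≅ Z^7, C_1 ≅ Z^10, C_2 ≅ Z^1.

Boundary ∂_1: C_1 → C_0 is given by ∂[p,q] = [q] − [p].
As a 7×10 matrix over Z this has rank 6, with invariant factors (1,1,1,1,1,1).

∂_2: C_2 → C_1 acts by ∂[p,q,r] = [q,r] − [p,r] + [p,q]. For instance
  ∂[1,2,5] = [2,5] − [1,5] + [1,2].
The 10×1 boundary matrix has rank 1 and Smith normal form diag(1).

Reading off H_k = ker ∂_k / im ∂_{k+1}:

  H_0: rank C_0 − rank ∂_1 = 7 − 6 = 1, and the invariant factors of ∂_1 are all 1, so H_0 ≅ Z.
  H_1: rank ker ∂_1 − rank ∂_2 = (10 − 6) − 1 = 3, and the invariant factors of ∂_2 are all 1, so H_1 ≅ Z^3.
  H_2: rank ker ∂_2 − rank ∂_3 = (1 − 1) − 0 = 0, and there is no ∂_3, so H_2 ≅ 0.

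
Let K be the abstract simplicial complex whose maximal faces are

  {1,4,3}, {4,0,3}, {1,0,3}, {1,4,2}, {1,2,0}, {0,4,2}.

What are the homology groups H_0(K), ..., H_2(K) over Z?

H_0 ≅ Z,  H_1 = 0,  H_2 ≅ Z.

Take the total order 0 < 1 < 2 < 3 < 4 on the vertex set. Then K (dimension 2) consists of the simplices:

  0-simplices (5): [0], [1], [2], [3], [4]
  1-simplices (9): [0,1], [0,2], [0,3], [0,4], [1,2], [1,3], [1,4], [2,4], [3,4]
  2-simplices (6): [0,1,2], [0,1,3], [0,2,4], [0,3,4], [1,2,4], [1,3,4]

giving chain groups C_0 ≅ Z^5, C_1 ≅ Z^9, C_2 ≅ Z^6.

The boundary map ∂_1: C_1 → C_0 sends each edge [p,q] (with p < q) to q − p.
The 5×9 boundary matrix has rank 4 and Smith normal form diag(1,1,1,1).

∂_2: C_2 → C_1 maps a triangle to the signed sum of its edges. For instance
  ∂[0,2,4] = [2,4] − [0,4] + [0,2],
  ∂[0,1,3] = [1,3] − [0,3] + [0,1].
This gives a 9×6 integer matrix of rank 5; reducing to Smith normal form yields diagonal entries (1,1,1,1,1).

From H_k ≅ ker(∂_k) / im(∂_{k+1}) we obtain:

  H_0: rank C_0 − rank ∂_1 = 5 − 4 = 1, and the invariant factors of ∂_1 are all 1, so H_0 = Z.
  H_1: rank ker ∂_1 − rank ∂_2 = (9 − 4) − 5 = 0, and the invariant factors of ∂_2 are all 1, so H_1 = 0.
  H_2: rank ker ∂_2 − rank ∂_3 = (6 − 5) − 0 = 1, and there is no ∂_3, so H_2 = Z.

As a check, the Euler characteristic is 5 − 9 + 6 = 2, which agrees with 1 − 0 + 1 = 2.
(K is a triangulation of the 2-sphere S^2.)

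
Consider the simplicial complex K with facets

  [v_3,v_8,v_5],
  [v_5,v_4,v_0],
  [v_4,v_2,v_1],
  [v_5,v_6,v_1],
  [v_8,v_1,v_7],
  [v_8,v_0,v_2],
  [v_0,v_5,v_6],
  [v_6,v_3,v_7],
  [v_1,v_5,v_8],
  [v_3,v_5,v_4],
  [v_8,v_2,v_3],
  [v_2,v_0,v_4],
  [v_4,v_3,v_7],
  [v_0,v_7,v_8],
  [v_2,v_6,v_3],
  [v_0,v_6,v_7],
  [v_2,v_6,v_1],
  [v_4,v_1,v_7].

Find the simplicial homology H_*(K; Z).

H_0 = Z,  H_1 = Z^2,  H_2 = Z.

Fix the vertex order v_0 < v_1 < v_2 < v_3 < v_4 < v_5 < v_6 < v_7 < v_8 and write every simplex with vertices in increasing order. Then dim K = 2 and the simplices of K are:

  0-simplices (9): [v_0], [v_1], [v_2], [v_3], [v_4], [v_5], [v_6], [v_7], [v_8]
  1-simplices (27): (27 of them)
  2-simplices (18): (18 of them)

giving chain groups C_0 ≅ Z^9, C_1 ≅ Z^27, C_2 ≅ Z^18.

Boundary ∂_1: C_1 → C_0 is given by ∂[p,q] = [q] − [p].
The 9×27 boundary matrix has rank 8 and Smith normal form diag(1,1,1,1,1,1,1,1).

Boundary ∂_2: C_2 → C_1 acts by ∂[p,q,r] = [q,r] − [p,r] + [p,q]. For instance
  ∂[v_1,v_2,v_4] = [v_2,v_4] − [v_1,v_4] + [v_1,v_2],
  ∂[v_1,v_4,v_7] = [v_4,v_7] − [v_1,v_7] + [v_1,v_4].
The 27×18 boundary matrix has rank 17 and Smith normal form diag(1,1,1,1,1,1,1,1,1,1,1,1,1,1,1,1,1).

Reading off H_k = ker ∂_k / im ∂_{k+1}:

  H_0: rank C_0 − rank ∂_1 = 9 − 8 = 1, and the invariant factors of ∂_1 are all 1, so H_0 ≅ Z.
  H_1: rank ker ∂_1 − rank ∂_2 = (27 − 8) − 17 = 2, and the invariant factors of ∂_2 are all 1, so H_1 ≅ Z^2.
  H_2: rank ker ∂_2 − rank ∂_3 = (18 − 17) − 0 = 1, and there is no ∂_3, so H_2 ≅ Z.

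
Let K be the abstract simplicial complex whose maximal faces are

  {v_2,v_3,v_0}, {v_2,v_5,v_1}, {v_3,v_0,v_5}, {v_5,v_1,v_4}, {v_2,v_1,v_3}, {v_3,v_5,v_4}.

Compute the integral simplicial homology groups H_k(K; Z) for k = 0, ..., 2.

Fix the vertex order v_0 < v_1 < v_2 < v_3 < v_4 < v_5 and write every simplex with vertices in increasing order. Then dim K = 2 and the simplices of K are:

  0-simplices (6): [v_0], [v_1], [v_2], [v_3], [v_4], [v_5]
  1-simplices (12): [v_0,v_2], [v_0,v_3], [v_0,v_5], [v_1,v_2], [v_1,v_3], [v_1,v_4], [v_1,v_5], [v_2,v_3], [v_2,v_5], [v_3,v_4], [v_3,v_5], [v_4,v_5]
  2-simplices (6): [v_0,v_2,v_3], [v_0,v_3,v_5], [v_1,v_2,v_3], [v_1,v_2,v_5], [v_1,v_4,v_5], [v_3,v_4,v_5]

so the chain groups are C_0 ≅ Z^6, C_1 ≅ Z^12, C_2 ≅ Z^6.

The boundary map ∂_1: C_1 → C_0 maps an edge to its endpoints' difference, ∂[p,q] = q − p.
As a 6×12 matrix over Z this has rank 5, with invariant factors (1,1,1,1,1).

The boundary map ∂_2: C_2 → C_1 acts by ∂[p,q,r] = [q,r] − [p,r] + [p,q]. For instance
  ∂[v_1,v_4,v_5] = [v_4,v_5] − [v_1,v_5] + [v_1,v_4],
  ∂[v_1,v_2,v_3] = [v_2,v_3] − [v_1,v_3] + [v_1,v_2].
The 12×6 boundary matrix has rank 6 and Smith normal form diag(1,1,1,1,1,1).

Computing H_k = (kernel of ∂_k) / (image of ∂_{k+1}):

  H_0: rank C_0 − rank ∂_1 = 6 − 5 = 1, and the invariant factors of ∂_1 are all 1, so H_0 ≅ Z.
  H_1: rank ker ∂_1 − rank ∂_2 = (12 − 5) − 6 = 1, and the invariant factors of ∂_2 are all 1, so H_1 ≅ Z.
  H_2: rank ker ∂_2 − rank ∂_3 = (6 − 6) − 0 = 0, and there is no ∂_3, so H_2 ≅ 0.

As a check, the Euler characteristic is 6 − 12 + 6 = 0, which agrees with 1 − 1 + 0 = 0.

H_0 ≅ Z,  H_1 ≅ Z,  H_2 = 0.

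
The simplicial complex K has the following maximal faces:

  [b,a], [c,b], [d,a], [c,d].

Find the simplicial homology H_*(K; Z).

H_0 ≅ Z,  H_1 ≅ Z.

K has 4 vertices, 4 edges.
rank ∂_0 = 0, rank ∂_1 = 3 ⇒ b_0 = 4 − 0 − 3 = 1; all invariant factors of ∂_1 are 1 so no torsion. So H_0 = Z.
rank ∂_1 = 3, rank ∂_2 = 0 ⇒ b_1 = 4 − 3 − 0 = 1. So H_1 = Z.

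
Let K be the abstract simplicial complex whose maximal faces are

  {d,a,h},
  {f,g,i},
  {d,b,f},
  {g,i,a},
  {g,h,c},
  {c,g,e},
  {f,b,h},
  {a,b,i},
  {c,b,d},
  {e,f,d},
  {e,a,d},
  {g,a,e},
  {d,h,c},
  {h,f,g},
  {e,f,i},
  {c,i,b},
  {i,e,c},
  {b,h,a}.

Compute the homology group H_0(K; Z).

H_0 = Z.

Take the total order a < b < c < d < e < f < g < h < i on the vertex set. Then K (dimension 2) consists of the simplices:

  0-simplices (9): a, b, c, d, e, f, g, h, i
  1-simplices (27): ab, ad, ae, ag, ah, ai, bc, bd, bf, bh, bi, cd, ce, cg, ch, ci, de, df, dh, ef, eg, ei, fg, fh, fi, gh, gi
  2-simplices (18): abh, abi, ade, adh, aeg, agi, bcd, bci, bdf, bfh, cdh, ceg, cei, cgh, def, efi, fgh, fgi

giving chain groups C_0 ≅ Z^9, C_1 ≅ Z^27, C_2 ≅ Z^18.

∂_1: C_1 → C_0 is given by ∂[p,q] = [q] − [p]. For instance
  ∂bc = c − b.
The 9×27 boundary matrix has rank 8 and Smith normal form diag(1,1,1,1,1,1,1,1).

Boundary ∂_2: C_2 → C_1 sends each 2-simplex [p,q,r] to [q,r] − [p,r] + [p,q]. For instance
  ∂abh = bh − ah + ab,
  ∂bfh = fh − bh + bf.
This gives a 27×18 integer matrix of rank 18; reducing to Smith normal form yields diagonal entries (1,1,1,1,1,1,1,1,1,1,1,1,1,1,1,1,1,2).

From H_k ≅ ker(∂_k) / im(∂_{k+1}) we obtain:

  H_0: rank C_0 − rank ∂_1 = 9 − 8 = 1, and the invariant factors of ∂_1 are all 1, so H_0 = Z.

(K is a triangulation of the Klein bottle.)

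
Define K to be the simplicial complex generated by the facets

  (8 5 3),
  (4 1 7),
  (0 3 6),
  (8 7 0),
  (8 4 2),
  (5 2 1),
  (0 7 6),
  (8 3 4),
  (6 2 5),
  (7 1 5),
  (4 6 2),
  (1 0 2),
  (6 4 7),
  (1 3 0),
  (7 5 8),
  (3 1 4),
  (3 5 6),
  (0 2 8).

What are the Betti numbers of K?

b_0 = 1, b_1 = 2, b_2 = 1.

Order the vertices as 0 < 1 < 2 < 3 < 4 < 5 < 6 < 7 < 8. Listing each simplex with vertices in this order, K has dimension 2 with simplices:

  0-simplices (9): [0], [1], [2], [3], [4], [5], [6], [7], [8]
  1-simplices (27): (27 of them)
  2-simplices (18): [0,1,2], [0,1,3], [0,2,8], [0,3,6], [0,6,7], [0,7,8], [1,2,5], [1,3,4], [1,4,7], [1,5,7], [2,4,6], [2,4,8], [2,5,6], [3,4,8], [3,5,6], [3,5,8], [4,6,7], [5,7,8]

giving chain groups C_0 ≅ Z^9, C_1 ≅ Z^27, C_2 ≅ Z^18.

∂_1: C_1 → C_0 is given by ∂[p,q] = [q] − [p]. For instance
  ∂[2,5] = [5] − [2].
The resulting 9×27 matrix has rank 8, and its Smith normal form has invariant factors (1,1,1,1,1,1,1,1).

∂_2: C_2 → C_1 maps a triangle to the signed sum of its edges. For instance
  ∂[5,7,8] = [7,8] − [5,8] + [5,7],
  ∂[3,5,8] = [5,8] − [3,8] + [3,5].
This gives a 27×18 integer matrix of rank 17; reducing to Smith normal form yields diagonal entries (1,1,1,1,1,1,1,1,1,1,1,1,1,1,1,1,1).

Computing H_k = (kernel of ∂_k) / (image of ∂_{k+1}):

  H_0: rank C_0 − rank ∂_1 = 9 − 8 = 1, and the invariant factors of ∂_1 are all 1, so H_0 ≅ Z.
  H_1: rank ker ∂_1 − rank ∂_2 = (27 − 8) − 17 = 2, and the invariant factors of ∂_2 are all 1, so H_1 ≅ Z^2.
  H_2: rank ker ∂_2 − rank ∂_3 = (18 − 17) − 0 = 1, and there is no ∂_3, so H_2 ≅ Z.

(K is a triangulation of the torus T^2.)

Hence the Betti numbers are b_0 = 1, b_1 = 2, b_2 = 1.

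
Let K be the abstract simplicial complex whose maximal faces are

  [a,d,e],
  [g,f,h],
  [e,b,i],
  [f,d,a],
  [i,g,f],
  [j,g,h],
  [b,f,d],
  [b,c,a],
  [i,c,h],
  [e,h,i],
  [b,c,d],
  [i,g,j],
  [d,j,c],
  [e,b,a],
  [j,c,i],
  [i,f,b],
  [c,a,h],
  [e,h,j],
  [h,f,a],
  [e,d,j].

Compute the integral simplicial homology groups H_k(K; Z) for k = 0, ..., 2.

H_0 = Z,  H_1 = Z ⊕ Z_2,  H_2 = 0.

Take the total order a < b < c < d < e < f < g < h < i < j on the vertex set. Then K (dimension 2) consists of the simplices:

  0-simplices (10): a, b, c, d, e, f, g, h, i, j
  1-simplices (30): ab, ac, ad, ae, af, ah, bc, bd, be, bf, bi, cd, ch, ci, cj, de, df, dj, eh, ei, ej, fg, fh, fi, gh, gi, gj, hi, hj, ij
  2-simplices (20): abc, abe, ach, ade, adf, afh, bcd, bdf, bei, bfi, cdj, chi, cij, dej, ehi, ehj, fgh, fgi, ghj, gij

giving chain groups C_0 ≅ Z^10, C_1 ≅ Z^30, C_2 ≅ Z^20.

The boundary map ∂_1: C_1 → C_0 is given by ∂[p,q] = [q] − [p].
As a 10×30 matrix over Z this has rank 9, with invariant factors (1,1,1,1,1,1,1,1,1).

∂_2: C_2 → C_1 sends each 2-simplex [p,q,r] to [q,r] − [p,r] + [p,q]. For instance
  ∂bfi = fi − bi + bf,
  ∂cij = ij − cj + ci.
The resulting 30×20 matrix has rank 20, and its Smith normal form has invariant factors (1,1,1,1,1,1,1,1,1,1,1,1,1,1,1,1,1,1,1,2).

Now H_k = ker ∂_k / im ∂_{k+1}, so:

  H_0: rank C_0 − rank ∂_1 = 10 − 9 = 1, and the invariant factors of ∂_1 are all 1, so H_0 = Z.
  H_1: rank ker ∂_1 − rank ∂_2 = (30 − 9) − 20 = 1, and ∂_2 has invariant factor 2 > 1, so H_1 = Z ⊕ Z_2.
  H_2: rank ker ∂_2 − rank ∂_3 = (20 − 20) − 0 = 0, and there is no ∂_3, so H_2 = 0.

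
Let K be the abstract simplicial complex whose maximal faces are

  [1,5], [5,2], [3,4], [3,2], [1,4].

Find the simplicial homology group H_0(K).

H_0 ≅ Z.

Fix the vertex order 1 < 2 < 3 < 4 < 5 and write every simplex with vertices in increasing order. Then dim K = 1 and the simplices of K are:

  0-simplices (5): [1], [2], [3], [4], [5]
  1-simplices (5): [1,4], [1,5], [2,3], [2,5], [3,4]

so the chain groups are C_0 ≅ Z^5, C_1 ≅ Z^5.

Boundary ∂_1: C_1 → C_0 is given by ∂[p,q] = [q] − [p].
The 5×5 boundary matrix has rank 4 and Smith normal form diag(1,1,1,1).

Now H_k = ker ∂_k / im ∂_{k+1}, so:

  H_0: rank C_0 − rank ∂_1 = 5 − 4 = 1, and the invariant factors of ∂_1 are all 1, so H_0 = Z.

(K is a triangulation of the circle S^1.)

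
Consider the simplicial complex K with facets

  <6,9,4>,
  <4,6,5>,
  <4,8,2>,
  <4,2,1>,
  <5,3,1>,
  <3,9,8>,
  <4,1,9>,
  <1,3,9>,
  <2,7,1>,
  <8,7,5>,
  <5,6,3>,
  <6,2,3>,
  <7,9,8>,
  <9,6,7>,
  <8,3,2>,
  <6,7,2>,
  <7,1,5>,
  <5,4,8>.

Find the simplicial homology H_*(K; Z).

H_0 ≅ Z,  H_1 ≅ Z^2,  H_2 ≅ Z.

Take the total order 1 < 2 < 3 < 4 < 5 < 6 < 7 < 8 < 9 on the vertex set. Then K (dimension 2) consists of the simplices:

  0-simplices (9): [1], [2], [3], [4], [5], [6], [7], [8], [9]
  1-simplices (27): (27 of them)
  2-simplices (18): [1,2,4], [1,2,7], [1,3,5], [1,3,9], [1,4,9], [1,5,7], [2,3,6], [2,3,8], [2,4,8], [2,6,7], [3,5,6], [3,8,9], [4,5,6], [4,5,8], [4,6,9], [5,7,8], [6,7,9], [7,8,9]

so the chain groups are C_0 ≅ Z^9, C_1 ≅ Z^27, C_2 ≅ Z^18.

The boundary map ∂_1: C_1 → C_0 sends each edge [p,q] (with p < q) to q − p.
The 9×27 boundary matrix has rank 8 and Smith normal form diag(1,1,1,1,1,1,1,1).

Boundary ∂_2: C_2 → C_1 acts by ∂[p,q,r] = [q,r] − [p,r] + [p,q]. For instance
  ∂[3,8,9] = [8,9] − [3,9] + [3,8],
  ∂[4,6,9] = [6,9] − [4,9] + [4,6].
The resulting 27×18 matrix has rank 17, and its Smith normal form has invariant factors (1,1,1,1,1,1,1,1,1,1,1,1,1,1,1,1,1).

Computing H_k = (kernel of ∂_k) / (image of ∂_{k+1}):

  H_0: rank C_0 − rank ∂_1 = 9 − 8 = 1, and the invariant factors of ∂_1 are all 1, so H_0 ≅ Z.
  H_1: rank ker ∂_1 − rank ∂_2 = (27 − 8) − 17 = 2, and the invariant factors of ∂_2 are all 1, so H_1 ≅ Z^2.
  H_2: rank ker ∂_2 − rank ∂_3 = (18 − 17) − 0 = 1, and there is no ∂_3, so H_2 ≅ Z.

As a check, the Euler characteristic is 9 − 27 + 18 = 0, which agrees with 1 − 2 + 1 = 0.
(K is a triangulation of the torus T^2.)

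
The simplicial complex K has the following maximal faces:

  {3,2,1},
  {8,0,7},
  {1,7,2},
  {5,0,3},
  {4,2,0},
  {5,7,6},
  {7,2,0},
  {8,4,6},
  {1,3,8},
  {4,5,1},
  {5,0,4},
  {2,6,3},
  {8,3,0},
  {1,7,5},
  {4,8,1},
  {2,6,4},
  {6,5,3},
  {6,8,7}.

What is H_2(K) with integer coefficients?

Take the total order 0 < 1 < 2 < 3 < 4 < 5 < 6 < 7 < 8 on the vertex set. Then K (dimension 2) consists of the simplices:

  0-simplices (9): [0], [1], [2], [3], [4], [5], [6], [7], [8]
  1-simplices (27): (27 of them)
  2-simplices (18): [0,2,4], [0,2,7], [0,3,5], [0,3,8], [0,4,5], [0,7,8], [1,2,3], [1,2,7], [1,3,8], [1,4,5], [1,4,8], [1,5,7], [2,3,6], [2,4,6], [3,5,6], [4,6,8], [5,6,7], [6,7,8]

Hence C_0 ≅ Z^9, C_1 ≅ Z^27, C_2 ≅ Z^18.

The boundary map ∂_1: C_1 → C_0 maps an edge to its endpoints' difference, ∂[p,q] = q − p.
This gives a 9×27 integer matrix of rank 8; reducing to Smith normal form yields diagonal entries (1,1,1,1,1,1,1,1).

Boundary ∂_2: C_2 → C_1 acts by ∂[p,q,r] = [q,r] − [p,r] + [p,q]. For instance
  ∂[0,7,8] = [7,8] − [0,8] + [0,7],
  ∂[0,3,5] = [3,5] − [0,5] + [0,3].
The 27×18 boundary matrix has rank 17 and Smith normal form diag(1,1,1,1,1,1,1,1,1,1,1,1,1,1,1,1,1).

Computing H_k = (kernel of ∂_k) / (image of ∂_{k+1}):

  H_2: rank ker ∂_2 − rank ∂_3 = (18 − 17) − 0 = 1, and there is no ∂_3, so H_2 = Z.

(K is a triangulation of the torus T^2.)

H_2 ≅ Z.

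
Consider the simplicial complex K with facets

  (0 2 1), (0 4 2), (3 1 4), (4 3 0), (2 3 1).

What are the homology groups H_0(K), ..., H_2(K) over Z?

Order the vertices as 0 < 1 < 2 < 3 < 4. Listing each simplex with vertices in this order, K has dimension 2 with simplices:

  0-simplices (5): [0], [1], [2], [3], [4]
  1-simplices (10): [0,1], [0,2], [0,3], [0,4], [1,2], [1,3], [1,4], [2,3], [2,4], [3,4]
  2-simplices (5): [0,1,2], [0,2,4], [0,3,4], [1,2,3], [1,3,4]

giving chain groups C_0 ≅ Z^5, C_1 ≅ Z^10, C_2 ≅ Z^5.

The boundary map ∂_1: C_1 → C_0 is given by ∂[p,q] = [q] − [p]. For instance
  ∂[2,4] = [4] − [2].
As a 5×10 matrix over Z this has rank 4, with invariant factors (1,1,1,1).

∂_2: C_2 → C_1 sends each 2-simplex [p,q,r] to [q,r] − [p,r] + [p,q]. For instance
  ∂[1,3,4] = [3,4] − [1,4] + [1,3],
  ∂[0,2,4] = [2,4] − [0,4] + [0,2].
This gives a 10×5 integer matrix of rank 5; reducing to Smith normal form yields diagonal entries (1,1,1,1,1).

From H_k ≅ ker(∂_k) / im(∂_{k+1}) we obtain:

  H_0: rank C_0 − rank ∂_1 = 5 − 4 = 1, and the invariant factors of ∂_1 are all 1, so H_0 ≅ Z.
  H_1: rank ker ∂_1 − rank ∂_2 = (10 − 4) − 5 = 1, and the invariant factors of ∂_2 are all 1, so H_1 ≅ Z.
  H_2: rank ker ∂_2 − rank ∂_3 = (5 − 5) − 0 = 0, and there is no ∂_3, so H_2 ≅ 0.

H_0 ≅ Z,  H_1 ≅ Z,  H_2 = 0.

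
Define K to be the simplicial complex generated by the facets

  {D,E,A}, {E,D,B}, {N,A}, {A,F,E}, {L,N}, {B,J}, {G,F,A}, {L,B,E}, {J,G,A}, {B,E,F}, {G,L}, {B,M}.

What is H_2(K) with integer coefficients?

Take the total order A < B < D < E < F < G < J < L < M < N on the vertex set. Then K (dimension 2) consists of the simplices:

  0-simplices (10): A, B, D, E, F, G, J, L, M, N
  1-simplices (19): AD, AE, AF, AG, AJ, AN, BD, BE, BF, BJ, BL, BM, DE, EF, EL, FG, GJ, GL, LN
  2-simplices (7): ADE, AEF, AFG, AGJ, BDE, BEF, BEL

giving chain groups C_0 ≅ Z^10, C_1 ≅ Z^19, C_2 ≅ Z^7.

Boundary ∂_1: C_1 → C_0 maps an edge to its endpoints' difference, ∂[p,q] = q − p. For instance
  ∂BD = D − B.
This gives a 10×19 integer matrix of rank 9; reducing to Smith normal form yields diagonal entries (1,1,1,1,1,1,1,1,1).

Boundary ∂_2: C_2 → C_1 maps a triangle to the signed sum of its edges. For instance
  ∂BEF = EF − BF + BE,
  ∂AFG = FG − AG + AF.
This gives a 19×7 integer matrix of rank 7; reducing to Smith normal form yields diagonal entries (1,1,1,1,1,1,1).

Reading off H_k = ker ∂_k / im ∂_{k+1}:

  H_2: rank ker ∂_2 − rank ∂_3 = (7 − 7) − 0 = 0, and there is no ∂_3, so H_2 = 0.

H_2 = 0.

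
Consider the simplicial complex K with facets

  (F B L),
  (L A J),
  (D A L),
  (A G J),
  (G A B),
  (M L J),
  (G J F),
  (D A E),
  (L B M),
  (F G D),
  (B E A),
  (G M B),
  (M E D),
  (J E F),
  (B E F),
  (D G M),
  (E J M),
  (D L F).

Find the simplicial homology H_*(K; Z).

H_0 = Z,  H_1 = Z^2,  H_2 = Z.

Take the total order A < B < D < E < F < G < J < L < M on the vertex set. Then K (dimension 2) consists of the simplices:

  0-simplices (9): A, B, D, E, F, G, J, L, M
  1-simplices (27): AB, AD, AE, AG, AJ, AL, BE, BF, BG, BL, BM, DE, DF, DG, DL, DM, EF, EJ, EM, FG, FJ, FL, GJ, GM, JL, JM, LM
  2-simplices (18): ABE, ABG, ADE, ADL, AGJ, AJL, BEF, BFL, BGM, BLM, DEM, DFG, DFL, DGM, EFJ, EJM, FGJ, JLM

Hence C_0 ≅ Z^9, C_1 ≅ Z^27, C_2 ≅ Z^18.

∂_1: C_1 → C_0 is given by ∂[p,q] = [q] − [p]. For instance
  ∂JL = L − J.
As a 9×27 matrix over Z this has rank 8, with invariant factors (1,1,1,1,1,1,1,1).

∂_2: C_2 → C_1 maps a triangle to the signed sum of its edges. For instance
  ∂EFJ = FJ − EJ + EF,
  ∂DFL = FL − DL + DF.
The 27×18 boundary matrix has rank 17 and Smith normal form diag(1,1,1,1,1,1,1,1,1,1,1,1,1,1,1,1,1).

Reading off H_k = ker ∂_k / im ∂_{k+1}:

  H_0: rank C_0 − rank ∂_1 = 9 − 8 = 1, and the invariant factors of ∂_1 are all 1, so H_0 ≅ Z.
  H_1: rank ker ∂_1 − rank ∂_2 = (27 − 8) − 17 = 2, and the invariant factors of ∂_2 are all 1, so H_1 ≅ Z^2.
  H_2: rank ker ∂_2 − rank ∂_3 = (18 − 17) − 0 = 1, and there is no ∂_3, so H_2 ≅ Z.

(K is a triangulation of the torus T^2.)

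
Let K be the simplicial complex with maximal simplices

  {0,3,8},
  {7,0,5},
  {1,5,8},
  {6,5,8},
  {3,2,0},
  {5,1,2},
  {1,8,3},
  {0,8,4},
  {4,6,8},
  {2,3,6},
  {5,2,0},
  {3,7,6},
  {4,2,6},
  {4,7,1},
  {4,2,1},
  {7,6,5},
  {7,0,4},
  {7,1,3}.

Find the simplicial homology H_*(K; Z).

Take the total order 0 < 1 < 2 < 3 < 4 < 5 < 6 < 7 < 8 on the vertex set. Then K (dimension 2) consists of the simplices:

  0-simplices (9): [0], [1], [2], [3], [4], [5], [6], [7], [8]
  1-simplices (27): (27 of them)
  2-simplices (18): [0,2,3], [0,2,5], [0,3,8], [0,4,7], [0,4,8], [0,5,7], [1,2,4], [1,2,5], [1,3,7], [1,3,8], [1,4,7], [1,5,8], [2,3,6], [2,4,6], [3,6,7], [4,6,8], [5,6,7], [5,6,8]

Hence C_0 ≅ Z^9, C_1 ≅ Z^27, C_2 ≅ Z^18.

Boundary ∂_1: C_1 → C_0 maps an edge to its endpoints' difference, ∂[p,q] = q − p.
The 9×27 boundary matrix has rank 8 and Smith normal form diag(1,1,1,1,1,1,1,1).

The boundary map ∂_2: C_2 → C_1 maps a triangle to the signed sum of its edges. For instance
  ∂[0,2,5] = [2,5] − [0,5] + [0,2],
  ∂[2,3,6] = [3,6] − [2,6] + [2,3].
The resulting 27×18 matrix has rank 17, and its Smith normal form has invariant factors (1,1,1,1,1,1,1,1,1,1,1,1,1,1,1,1,1).

Computing H_k = (kernel of ∂_k) / (image of ∂_{k+1}):

  H_0: rank C_0 − rank ∂_1 = 9 − 8 = 1, and the invariant factors of ∂_1 are all 1, so H_0 = Z.
  H_1: rank ker ∂_1 − rank ∂_2 = (27 − 8) − 17 = 2, and the invariant factors of ∂_2 are all 1, so H_1 = Z^2.
  H_2: rank ker ∂_2 − rank ∂_3 = (18 − 17) − 0 = 1, and there is no ∂_3, so H_2 = Z.

H_0 ≅ Z,  H_1 ≅ Z^2,  H_2 ≅ Z.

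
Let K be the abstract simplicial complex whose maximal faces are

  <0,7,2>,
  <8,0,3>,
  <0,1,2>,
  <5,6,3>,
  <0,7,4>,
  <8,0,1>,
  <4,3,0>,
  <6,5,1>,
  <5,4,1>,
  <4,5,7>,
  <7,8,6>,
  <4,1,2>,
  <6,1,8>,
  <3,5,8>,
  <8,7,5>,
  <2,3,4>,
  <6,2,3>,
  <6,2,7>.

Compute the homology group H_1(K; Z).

H_1 ≅ Z ⊕ Z/2.

K has 9 vertices, 27 edges, 18 triangles.
rank ∂_1 = 8, rank ∂_2 = 18 ⇒ b_1 = 27 − 8 − 18 = 1; ∂_2 has invariant factor(s) [2] giving torsion. So H_1 ≅ Z ⊕ Z/2.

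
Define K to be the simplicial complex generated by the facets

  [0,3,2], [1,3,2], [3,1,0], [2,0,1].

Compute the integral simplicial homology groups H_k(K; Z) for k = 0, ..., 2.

Order the vertices as 0 < 1 < 2 < 3. Listing each simplex with vertices in this order, K has dimension 2 with simplices:

  0-simplices (4): [0], [1], [2], [3]
  1-simplices (6): [0,1], [0,2], [0,3], [1,2], [1,3], [2,3]
  2-simplices (4): [0,1,2], [0,1,3], [0,2,3], [1,2,3]

giving chain groups C_0 ≅ Z^4, C_1 ≅ Z^6, C_2 ≅ Z^4.

Boundary ∂_1: C_1 → C_0 is given by ∂[p,q] = [q] − [p]. For instance
  ∂[0,2] = [2] − [0].
This gives a 4×6 integer matrix of rank 3; reducing to Smith normal form yields diagonal entries (1,1,1).

The boundary map ∂_2: C_2 → C_1 sends each 2-simplex [p,q,r] to [q,r] − [p,r] + [p,q]. For instance
  ∂[0,1,3] = [1,3] − [0,3] + [0,1],
  ∂[0,1,2] = [1,2] − [0,2] + [0,1].
This gives a 6×4 integer matrix of rank 3; reducing to Smith normal form yields diagonal entries (1,1,1).

Reading off H_k = ker ∂_k / im ∂_{k+1}:

  H_0: rank C_0 − rank ∂_1 = 4 − 3 = 1, and the invariant factors of ∂_1 are all 1, so H_0 ≅ Z.
  H_1: rank ker ∂_1 − rank ∂_2 = (6 − 3) − 3 = 0, and the invariant factors of ∂_2 are all 1, so H_1 ≅ 0.
  H_2: rank ker ∂_2 − rank ∂_3 = (4 − 3) − 0 = 1, and there is no ∂_3, so H_2 ≅ Z.

As a check, the Euler characteristic is 4 − 6 + 4 = 2, which agrees with 1 − 0 + 1 = 2.

H_0 ≅ Z,  H_1 = 0,  H_2 ≅ Z.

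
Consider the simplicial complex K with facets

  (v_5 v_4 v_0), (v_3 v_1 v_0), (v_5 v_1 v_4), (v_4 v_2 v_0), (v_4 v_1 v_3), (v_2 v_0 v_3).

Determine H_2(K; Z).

K has 6 vertices, 12 edges, 6 triangles.
rank ∂_2 = 6, rank ∂_3 = 0 ⇒ b_2 = 6 − 6 − 0 = 0. So H_2 ≅ 0.

H_2 = 0.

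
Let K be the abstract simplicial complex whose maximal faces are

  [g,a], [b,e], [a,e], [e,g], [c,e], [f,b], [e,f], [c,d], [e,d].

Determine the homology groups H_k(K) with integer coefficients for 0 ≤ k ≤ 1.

H_0 ≅ Z,  H_1 ≅ Z^3.

K has 7 vertices, 9 edges.
rank ∂_0 = 0, rank ∂_1 = 6 ⇒ b_0 = 7 − 0 − 6 = 1; all invariant factors of ∂_1 are 1 so no torsion. So H_0 = Z.
rank ∂_1 = 6, rank ∂_2 = 0 ⇒ b_1 = 9 − 6 − 0 = 3. So H_1 = Z^3.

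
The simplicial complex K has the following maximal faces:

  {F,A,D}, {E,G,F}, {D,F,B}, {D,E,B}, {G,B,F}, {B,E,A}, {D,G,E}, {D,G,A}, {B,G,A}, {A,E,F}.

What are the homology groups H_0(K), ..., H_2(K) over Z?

Fix the vertex order A < B < D < E < F < G and write every simplex with vertices in increasing order. Then dim K = 2 and the simplices of K are:

  0-simplices (6): A, B, D, E, F, G
  1-simplices (15): AB, AD, AE, AF, AG, BD, BE, BF, BG, DE, DF, DG, EF, EG, FG
  2-simplices (10): ABE, ABG, ADF, ADG, AEF, BDE, BDF, BFG, DEG, EFG

so the chain groups are C_0 ≅ Z^6, C_1 ≅ Z^15, C_2 ≅ Z^10.

∂_1: C_1 → C_0 is given by ∂[p,q] = [q] − [p].
The 6×15 boundary matrix has rank 5 and Smith normal form diag(1,1,1,1,1).

∂_2: C_2 → C_1 acts by ∂[p,q,r] = [q,r] − [p,r] + [p,q]. For instance
  ∂BDF = DF − BF + BD,
  ∂BFG = FG − BG + BF.
As a 15×10 matrix over Z this has rank 10, with invariant factors (1,1,1,1,1,1,1,1,1,2).

Now H_k = ker ∂_k / im ∂_{k+1}, so:

  H_0: rank C_0 − rank ∂_1 = 6 − 5 = 1, and the invariant factors of ∂_1 are all 1, so H_0 = Z.
  H_1: rank ker ∂_1 − rank ∂_2 = (15 − 5) − 10 = 0, and ∂_2 has invariant factor 2 > 1, so H_1 = Z/2.
  H_2: rank ker ∂_2 − rank ∂_3 = (10 − 10) − 0 = 0, and there is no ∂_3, so H_2 = 0.

H_0 ≅ Z,  H_1 ≅ Z/2,  H_2 = 0.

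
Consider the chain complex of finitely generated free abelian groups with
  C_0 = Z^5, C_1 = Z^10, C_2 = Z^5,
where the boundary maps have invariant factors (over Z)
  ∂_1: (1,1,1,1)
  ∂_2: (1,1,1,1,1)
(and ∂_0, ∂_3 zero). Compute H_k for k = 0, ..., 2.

H_0: b_0 = 5 − 0 − 4 = 1; torsion from ∂_1 factors > 1: none. So H_0 = Z.
H_1: b_1 = 10 − 4 − 5 = 1; torsion from ∂_2 factors > 1: none. So H_1 = Z.
H_2: b_2 = 5 − 5 − 0 = 0; torsion from ∂_3 factors > 1: none. So H_2 = 0.

H_0 = Z,  H_1 = Z,  H_2 = 0.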